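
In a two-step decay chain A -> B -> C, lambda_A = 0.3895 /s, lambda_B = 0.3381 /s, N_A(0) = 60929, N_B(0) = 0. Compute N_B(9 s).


N_B(t) = lambda_A * N_A0 / (lambda_B - lambda_A) * [exp(-lambda_A*t) - exp(-lambda_B*t)]
exp(-0.3895*9) = 0.03003175; exp(-0.3381*9) = 0.04769637
N_B = 0.3895 * 60929 / (0.3381 - 0.3895) * (0.03003175 - 0.04769637)
N_B = 8155.9

8155.9


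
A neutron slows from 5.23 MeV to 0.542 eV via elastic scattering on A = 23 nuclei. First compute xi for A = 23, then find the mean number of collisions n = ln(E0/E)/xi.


xi = 1 + (A-1)^2/(2A)*ln((A-1)/(A+1)) = 0.08448899 (for A = 23)
n = ln(E0/E) / xi
n = ln(5.23e6 / 0.542) / 0.08448899
n = ln(9.649446e+06) / 0.08448899 = 190.35

190.35


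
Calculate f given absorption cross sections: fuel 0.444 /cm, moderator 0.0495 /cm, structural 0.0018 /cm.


f = Sigma_a_fuel / (Sigma_a_fuel + Sigma_a_mod + Sigma_a_other)
f = 0.444 / (0.444 + 0.0495 + 0.0018)
f = 0.89643

0.89643


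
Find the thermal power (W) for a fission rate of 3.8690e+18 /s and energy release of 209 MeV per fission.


P = fission_rate * E_MeV * 1.602e-13
P = 3.8690e+18 * 209 * 1.602e-13
P = 1.2954e+08 W

1.2954e+08


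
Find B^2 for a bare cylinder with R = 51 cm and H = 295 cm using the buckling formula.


B^2 = (2.405/R)^2 + (pi/H)^2
B^2 = (2.405/51)^2 + (pi/295)^2
B^2 = 0.0023372 /cm^2

0.0023372


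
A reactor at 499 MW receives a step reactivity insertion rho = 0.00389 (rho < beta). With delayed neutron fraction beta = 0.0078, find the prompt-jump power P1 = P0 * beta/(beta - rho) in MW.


P1/P0 = beta / (beta - rho)
P1/P0 = 0.0078 / (0.0078 - 0.00389) = 1.994885
P1 = 499 * 1.994885 = 995.45 MW

995.45


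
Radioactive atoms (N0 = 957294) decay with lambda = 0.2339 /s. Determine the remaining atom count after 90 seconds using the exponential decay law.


N = N0 * exp(-lambda * t)
N = 957294 * exp(-0.2339 * 90)
N = 6.8978e-04

6.8978e-04


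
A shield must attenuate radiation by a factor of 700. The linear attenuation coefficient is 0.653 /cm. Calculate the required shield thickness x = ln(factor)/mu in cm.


x = ln(factor) / mu
x = ln(700) / 0.653
x = 10.032 cm

10.032


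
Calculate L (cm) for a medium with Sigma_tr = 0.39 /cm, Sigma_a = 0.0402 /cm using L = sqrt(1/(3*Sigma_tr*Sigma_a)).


D = 1 / (3 * Sigma_tr) = 1 / (3 * 0.39) = 0.8547009 cm
L = sqrt(D / Sigma_a)
L = sqrt(0.8547009 / 0.0402)
L = 4.6110 cm

4.6110


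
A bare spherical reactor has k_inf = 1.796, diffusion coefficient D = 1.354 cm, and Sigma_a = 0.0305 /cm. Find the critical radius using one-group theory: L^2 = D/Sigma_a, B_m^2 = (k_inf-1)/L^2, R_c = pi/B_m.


L^2 = D / Sigma_a = 1.354 / 0.0305 = 44.39344 cm^2
B_m^2 = (k_inf - 1) / L^2 = (1.796 - 1) / 44.39344 = 0.01793058 /cm^2
For a bare sphere: B_g = pi/R, so R_c = pi / sqrt(B_m^2)
R_c = pi / sqrt(0.01793058) = 23.461 cm

23.461


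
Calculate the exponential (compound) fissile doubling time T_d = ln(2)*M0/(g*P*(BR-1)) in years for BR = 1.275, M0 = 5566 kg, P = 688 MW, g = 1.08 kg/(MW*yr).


Breeding gain G = BR - 1 = 1.275 - 1 = 0.275
Fissile production rate = g * P * G = 1.08 * 688 * 0.275 = 204.336 kg/yr
T_d = ln(2) * M0 / (g * P * G)
T_d = ln(2) * 5566 / 204.336 = 18.881 yr

18.881


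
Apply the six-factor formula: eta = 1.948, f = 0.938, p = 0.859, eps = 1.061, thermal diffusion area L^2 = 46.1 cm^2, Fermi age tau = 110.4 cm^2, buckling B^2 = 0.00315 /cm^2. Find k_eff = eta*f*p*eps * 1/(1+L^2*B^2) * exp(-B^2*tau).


k_inf = eta*f*p*eps = 1.948*0.938*0.859*1.061 = 1.665330
P_TNL = 1/(1 + L^2*B^2) = 1/(1 + 46.1*0.00315) = 0.8731985
P_FNL = exp(-B^2*tau) = exp(-0.00315*110.4) = 0.7062684
k_eff = k_inf * P_TNL * P_FNL = 1.665330 * 0.8731985 * 0.7062684
k_eff = 1.0270

1.0270


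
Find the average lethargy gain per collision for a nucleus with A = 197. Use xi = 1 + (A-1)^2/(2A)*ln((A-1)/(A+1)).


xi = 1 + (A-1)^2/(2A) * ln((A-1)/(A+1))
xi = 1 + (197-1)^2/(2*197) * ln((197-1)/(197 +1))
xi = 0.010118

0.010118


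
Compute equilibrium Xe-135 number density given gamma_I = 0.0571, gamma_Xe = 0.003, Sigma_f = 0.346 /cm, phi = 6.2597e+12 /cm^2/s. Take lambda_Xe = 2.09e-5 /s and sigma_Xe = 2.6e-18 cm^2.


Xe_eq = (gamma_I + gamma_Xe) * Sigma_f * phi / (lambda_Xe + sigma_Xe * phi)
Numerator = (0.0571 + 0.003) * 0.346 * 6.2597e+12 = 1.301680e+11
Denominator = 2.09e-5 + 2.6e-18 * 6.2597e+12 = 3.717522e-05
Xe_eq = 1.301680e+11 / 3.717522e-05 = 3.5015e+15 /cm^3

3.5015e+15


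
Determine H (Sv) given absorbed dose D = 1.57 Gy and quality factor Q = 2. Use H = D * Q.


H = D * Q
H = 1.57 * 2
H = 3.1400 Sv

3.1400


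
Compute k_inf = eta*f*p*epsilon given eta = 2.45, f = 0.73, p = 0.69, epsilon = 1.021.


k_inf = eta * f * p * epsilon
k_inf = 2.45 * 0.73 * 0.69 * 1.021
k_inf = 1.2600

1.2600


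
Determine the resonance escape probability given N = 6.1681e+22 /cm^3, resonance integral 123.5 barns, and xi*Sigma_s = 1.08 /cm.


p = exp(-N * I * 1e-24 / (xi*Sigma_s))
p = exp(-6.1681e+22 * 123.5 * 1e-24 / 1.08)
p = 8.6452e-04

8.6452e-04


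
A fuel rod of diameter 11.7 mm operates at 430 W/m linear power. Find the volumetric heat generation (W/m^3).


r = D / 2 / 1000 = 11.7 / 2 / 1000 = 0.00585 m
q''' = q' / (pi * r^2)
q''' = 430 / (pi * 0.00585^2)
q''' = 3.9995e+06 W/m^3

3.9995e+06


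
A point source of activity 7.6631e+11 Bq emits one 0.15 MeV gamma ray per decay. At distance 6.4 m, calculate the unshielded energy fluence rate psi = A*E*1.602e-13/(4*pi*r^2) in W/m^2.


psi = A * E * 1.602e-13 / (4*pi*r^2)
psi = 7.6631e+11 * 0.15 * 1.602e-13 / (4*pi*6.4^2)
psi = 3.5776e-05 W/m^2

3.5776e-05


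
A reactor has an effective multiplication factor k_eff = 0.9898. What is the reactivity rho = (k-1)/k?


rho = (k_eff - 1) / k_eff
rho = (0.9898 - 1) / 0.9898
rho = -0.010305

-0.010305


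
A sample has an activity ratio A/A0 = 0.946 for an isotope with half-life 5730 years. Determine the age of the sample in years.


lambda = ln(2) / t_half = ln(2) / 5730 = 1.209681e-04 /yr
t = -ln(A/A0) / lambda
t = -ln(0.946) / 1.209681e-04
t = 458.90 yr

458.90


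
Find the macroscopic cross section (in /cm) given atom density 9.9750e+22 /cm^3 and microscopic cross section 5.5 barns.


Sigma = N * sigma_barns * 1e-24
Sigma = 9.9750e+22 * 5.5 * 1e-24
Sigma = 0.54863 /cm

0.54863


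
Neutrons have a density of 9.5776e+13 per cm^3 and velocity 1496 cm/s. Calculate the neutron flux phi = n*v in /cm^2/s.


phi = n * v
phi = 9.5776e+13 * 1496
phi = 1.4328e+17 /cm^2/s

1.4328e+17


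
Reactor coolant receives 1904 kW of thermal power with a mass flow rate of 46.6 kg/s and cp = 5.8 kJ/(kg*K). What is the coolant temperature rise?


dT = Q / (m_dot * cp)
dT = 1904 / (46.6 * 5.8)
dT = 7.0445 C

7.0445


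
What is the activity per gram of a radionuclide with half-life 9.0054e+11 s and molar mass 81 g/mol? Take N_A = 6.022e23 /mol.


lambda = ln(2) / t_half = ln(2) / 9.0054e+11 = 7.697017e-13 /s
SA = lambda * N_A / M
SA = 7.697017e-13 * 6.022e23 / 81
SA = 5.7224e+09 Bq/g

5.7224e+09


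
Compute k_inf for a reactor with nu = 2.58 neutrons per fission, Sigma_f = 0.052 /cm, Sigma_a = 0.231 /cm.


k_inf = nu * Sigma_f / Sigma_a
k_inf = 2.58 * 0.052 / 0.231
k_inf = 0.58078

0.58078


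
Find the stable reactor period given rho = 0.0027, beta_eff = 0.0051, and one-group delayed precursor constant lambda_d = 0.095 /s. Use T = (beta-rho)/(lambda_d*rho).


T = (beta - rho) / (lambda_d * rho)
T = (0.0051 - 0.0027) / (0.095 * 0.0027)
T = 9.3567 s

9.3567


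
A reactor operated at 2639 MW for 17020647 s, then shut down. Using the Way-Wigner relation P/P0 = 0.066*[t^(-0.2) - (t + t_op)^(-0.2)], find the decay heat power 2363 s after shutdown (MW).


P/P0 = 0.066 * [t^(-0.2) - (t + t_op)^(-0.2)]
P/P0 = 0.066 * [2363^(-0.2) - (2363 + 17020647)^(-0.2)]
P/P0 = 0.066 * [0.2114985 - 0.03579256] = 0.01159659
P = 2639 * 0.01159659 = 30.603 MW

30.603


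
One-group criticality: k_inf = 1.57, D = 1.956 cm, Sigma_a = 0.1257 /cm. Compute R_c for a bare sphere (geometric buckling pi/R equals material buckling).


L^2 = D / Sigma_a = 1.956 / 0.1257 = 15.56086 cm^2
B_m^2 = (k_inf - 1) / L^2 = (1.57 - 1) / 15.56086 = 0.03663037 /cm^2
For a bare sphere: B_g = pi/R, so R_c = pi / sqrt(B_m^2)
R_c = pi / sqrt(0.03663037) = 16.415 cm

16.415


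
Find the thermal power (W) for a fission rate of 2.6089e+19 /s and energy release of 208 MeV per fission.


P = fission_rate * E_MeV * 1.602e-13
P = 2.6089e+19 * 208 * 1.602e-13
P = 8.6933e+08 W

8.6933e+08


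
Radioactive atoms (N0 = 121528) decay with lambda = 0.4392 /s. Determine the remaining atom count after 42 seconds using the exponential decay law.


N = N0 * exp(-lambda * t)
N = 121528 * exp(-0.4392 * 42)
N = 0.0011844

0.0011844


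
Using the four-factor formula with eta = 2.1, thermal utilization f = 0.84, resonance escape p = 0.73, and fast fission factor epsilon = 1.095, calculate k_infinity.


k_inf = eta * f * p * epsilon
k_inf = 2.1 * 0.84 * 0.73 * 1.095
k_inf = 1.4101

1.4101


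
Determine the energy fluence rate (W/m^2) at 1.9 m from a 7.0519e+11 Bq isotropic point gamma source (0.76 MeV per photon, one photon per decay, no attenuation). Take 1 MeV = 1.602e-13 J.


psi = A * E * 1.602e-13 / (4*pi*r^2)
psi = 7.0519e+11 * 0.76 * 1.602e-13 / (4*pi*1.9^2)
psi = 0.0018926 W/m^2

0.0018926


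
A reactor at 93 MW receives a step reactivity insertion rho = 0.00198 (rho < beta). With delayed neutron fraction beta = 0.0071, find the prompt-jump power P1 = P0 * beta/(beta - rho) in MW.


P1/P0 = beta / (beta - rho)
P1/P0 = 0.0071 / (0.0071 - 0.00198) = 1.386719
P1 = 93 * 1.386719 = 128.96 MW

128.96


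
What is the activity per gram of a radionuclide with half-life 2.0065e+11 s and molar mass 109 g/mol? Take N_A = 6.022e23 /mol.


lambda = ln(2) / t_half = ln(2) / 2.0065e+11 = 3.454509e-12 /s
SA = lambda * N_A / M
SA = 3.454509e-12 * 6.022e23 / 109
SA = 1.9085e+10 Bq/g

1.9085e+10


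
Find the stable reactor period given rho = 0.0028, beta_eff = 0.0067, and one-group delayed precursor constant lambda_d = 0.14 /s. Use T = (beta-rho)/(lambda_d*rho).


T = (beta - rho) / (lambda_d * rho)
T = (0.0067 - 0.0028) / (0.14 * 0.0028)
T = 9.9490 s

9.9490


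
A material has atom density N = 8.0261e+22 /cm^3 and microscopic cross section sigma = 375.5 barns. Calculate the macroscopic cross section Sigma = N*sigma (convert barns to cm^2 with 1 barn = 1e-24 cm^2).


Sigma = N * sigma_barns * 1e-24
Sigma = 8.0261e+22 * 375.5 * 1e-24
Sigma = 30.138 /cm

30.138


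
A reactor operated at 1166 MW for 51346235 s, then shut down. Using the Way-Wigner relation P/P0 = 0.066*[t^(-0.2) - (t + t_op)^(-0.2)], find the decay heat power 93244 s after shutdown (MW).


P/P0 = 0.066 * [t^(-0.2) - (t + t_op)^(-0.2)]
P/P0 = 0.066 * [93244^(-0.2) - (93244 + 51346235)^(-0.2)]
P/P0 = 0.066 * [0.1014088 - 0.02869067] = 0.004799397
P = 1166 * 0.004799397 = 5.5961 MW

5.5961


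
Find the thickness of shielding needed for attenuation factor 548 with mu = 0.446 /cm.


x = ln(factor) / mu
x = ln(548) / 0.446
x = 14.140 cm

14.140


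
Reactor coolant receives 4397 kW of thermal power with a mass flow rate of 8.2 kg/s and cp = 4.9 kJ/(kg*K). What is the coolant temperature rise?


dT = Q / (m_dot * cp)
dT = 4397 / (8.2 * 4.9)
dT = 109.43 C

109.43


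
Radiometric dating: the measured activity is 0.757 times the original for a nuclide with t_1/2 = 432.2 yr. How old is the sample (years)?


lambda = ln(2) / t_half = ln(2) / 432.2 = 0.001603765 /yr
t = -ln(A/A0) / lambda
t = -ln(0.757) / 0.001603765
t = 173.59 yr

173.59


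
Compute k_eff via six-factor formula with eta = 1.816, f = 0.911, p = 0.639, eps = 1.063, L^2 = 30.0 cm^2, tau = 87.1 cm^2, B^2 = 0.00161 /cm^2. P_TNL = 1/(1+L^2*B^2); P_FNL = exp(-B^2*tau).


k_inf = eta*f*p*eps = 1.816*0.911*0.639*1.063 = 1.123746
P_TNL = 1/(1 + L^2*B^2) = 1/(1 + 30.0*0.00161) = 0.9539254
P_FNL = exp(-B^2*tau) = exp(-0.00161*87.1) = 0.8691574
k_eff = k_inf * P_TNL * P_FNL = 1.123746 * 0.9539254 * 0.8691574
k_eff = 0.93171

0.93171


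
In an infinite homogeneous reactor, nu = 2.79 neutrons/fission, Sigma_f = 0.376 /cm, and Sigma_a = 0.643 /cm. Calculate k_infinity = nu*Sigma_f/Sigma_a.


k_inf = nu * Sigma_f / Sigma_a
k_inf = 2.79 * 0.376 / 0.643
k_inf = 1.6315

1.6315


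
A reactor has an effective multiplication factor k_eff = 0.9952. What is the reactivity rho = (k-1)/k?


rho = (k_eff - 1) / k_eff
rho = (0.9952 - 1) / 0.9952
rho = -0.0048232

-0.0048232


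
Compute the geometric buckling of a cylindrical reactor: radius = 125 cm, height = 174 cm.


B^2 = (2.405/R)^2 + (pi/H)^2
B^2 = (2.405/125)^2 + (pi/174)^2
B^2 = 6.9617e-04 /cm^2

6.9617e-04


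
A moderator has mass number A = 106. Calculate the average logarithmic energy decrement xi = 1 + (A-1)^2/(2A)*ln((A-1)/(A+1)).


xi = 1 + (A-1)^2/(2A) * ln((A-1)/(A+1))
xi = 1 + (106-1)^2/(2*106) * ln((106-1)/(106 +1))
xi = 0.018750

0.018750


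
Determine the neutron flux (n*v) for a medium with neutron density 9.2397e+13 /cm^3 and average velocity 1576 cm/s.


phi = n * v
phi = 9.2397e+13 * 1576
phi = 1.4562e+17 /cm^2/s

1.4562e+17


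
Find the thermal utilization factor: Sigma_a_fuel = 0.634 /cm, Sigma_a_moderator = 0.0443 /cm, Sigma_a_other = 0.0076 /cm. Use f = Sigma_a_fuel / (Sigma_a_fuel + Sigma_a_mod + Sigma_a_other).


f = Sigma_a_fuel / (Sigma_a_fuel + Sigma_a_mod + Sigma_a_other)
f = 0.634 / (0.634 + 0.0443 + 0.0076)
f = 0.92433

0.92433


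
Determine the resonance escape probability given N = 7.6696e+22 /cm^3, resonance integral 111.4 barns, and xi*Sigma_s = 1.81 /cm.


p = exp(-N * I * 1e-24 / (xi*Sigma_s))
p = exp(-7.6696e+22 * 111.4 * 1e-24 / 1.81)
p = 0.0089116

0.0089116


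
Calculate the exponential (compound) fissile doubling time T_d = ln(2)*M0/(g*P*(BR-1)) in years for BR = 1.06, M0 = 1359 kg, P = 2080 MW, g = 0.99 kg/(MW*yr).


Breeding gain G = BR - 1 = 1.06 - 1 = 0.06
Fissile production rate = g * P * G = 0.99 * 2080 * 0.06 = 123.552 kg/yr
T_d = ln(2) * M0 / (g * P * G)
T_d = ln(2) * 1359 / 123.552 = 7.6242 yr

7.6242


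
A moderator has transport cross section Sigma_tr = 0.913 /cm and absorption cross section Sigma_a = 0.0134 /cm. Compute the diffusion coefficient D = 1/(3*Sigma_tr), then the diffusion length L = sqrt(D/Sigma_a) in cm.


D = 1 / (3 * Sigma_tr) = 1 / (3 * 0.913) = 0.3650968 cm
L = sqrt(D / Sigma_a)
L = sqrt(0.3650968 / 0.0134)
L = 5.2198 cm

5.2198


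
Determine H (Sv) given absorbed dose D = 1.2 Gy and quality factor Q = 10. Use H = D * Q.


H = D * Q
H = 1.2 * 10
H = 12.000 Sv

12.000


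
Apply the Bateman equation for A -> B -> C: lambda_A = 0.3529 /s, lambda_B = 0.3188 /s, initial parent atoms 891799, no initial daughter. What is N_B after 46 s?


N_B(t) = lambda_A * N_A0 / (lambda_B - lambda_A) * [exp(-lambda_A*t) - exp(-lambda_B*t)]
exp(-0.3529*46) = 8.910949e-08; exp(-0.3188*46) = 4.277187e-07
N_B = 0.3529 * 891799 / (0.3188 - 0.3529) * (8.910949e-08 - 4.277187e-07)
N_B = 3.1251

3.1251


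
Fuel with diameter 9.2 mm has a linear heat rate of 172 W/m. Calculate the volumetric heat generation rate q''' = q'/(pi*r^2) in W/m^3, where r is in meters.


r = D / 2 / 1000 = 9.2 / 2 / 1000 = 0.0046 m
q''' = q' / (pi * r^2)
q''' = 172 / (pi * 0.0046^2)
q''' = 2.5874e+06 W/m^3

2.5874e+06


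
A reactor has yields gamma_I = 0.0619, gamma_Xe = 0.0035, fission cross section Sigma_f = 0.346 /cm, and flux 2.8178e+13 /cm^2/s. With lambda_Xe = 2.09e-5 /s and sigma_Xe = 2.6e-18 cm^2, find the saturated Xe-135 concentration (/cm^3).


Xe_eq = (gamma_I + gamma_Xe) * Sigma_f * phi / (lambda_Xe + sigma_Xe * phi)
Numerator = (0.0619 + 0.0035) * 0.346 * 2.8178e+13 = 6.376231e+11
Denominator = 2.09e-5 + 2.6e-18 * 2.8178e+13 = 9.416280e-05
Xe_eq = 6.376231e+11 / 9.416280e-05 = 6.7715e+15 /cm^3

6.7715e+15


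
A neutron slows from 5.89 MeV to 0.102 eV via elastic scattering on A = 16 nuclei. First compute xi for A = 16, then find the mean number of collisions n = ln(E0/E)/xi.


xi = 1 + (A-1)^2/(2A)*ln((A-1)/(A+1)) = 0.1199467 (for A = 16)
n = ln(E0/E) / xi
n = ln(5.89e6 / 0.102) / 0.1199467
n = ln(5.774510e+07) / 0.1199467 = 149.00

149.00


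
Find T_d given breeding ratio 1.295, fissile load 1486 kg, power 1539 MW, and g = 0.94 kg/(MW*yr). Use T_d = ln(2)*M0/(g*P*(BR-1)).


Breeding gain G = BR - 1 = 1.295 - 1 = 0.295
Fissile production rate = g * P * G = 0.94 * 1539 * 0.295 = 426.7647 kg/yr
T_d = ln(2) * M0 / (g * P * G)
T_d = ln(2) * 1486 / 426.7647 = 2.4135 yr

2.4135


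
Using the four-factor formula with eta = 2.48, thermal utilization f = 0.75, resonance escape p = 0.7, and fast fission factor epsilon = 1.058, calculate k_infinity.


k_inf = eta * f * p * epsilon
k_inf = 2.48 * 0.75 * 0.7 * 1.058
k_inf = 1.3775

1.3775


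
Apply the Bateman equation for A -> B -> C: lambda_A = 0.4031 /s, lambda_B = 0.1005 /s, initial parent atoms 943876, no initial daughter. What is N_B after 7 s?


N_B(t) = lambda_A * N_A0 / (lambda_B - lambda_A) * [exp(-lambda_A*t) - exp(-lambda_B*t)]
exp(-0.4031*7) = 0.05950470; exp(-0.1005*7) = 0.4948503
N_B = 0.4031 * 943876 / (0.1005 - 0.4031) * (0.05950470 - 0.4948503)
N_B = 547385

547385


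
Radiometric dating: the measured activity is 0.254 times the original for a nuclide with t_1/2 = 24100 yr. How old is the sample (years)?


lambda = ln(2) / t_half = ln(2) / 24100 = 2.876129e-05 /yr
t = -ln(A/A0) / lambda
t = -ln(0.254) / 2.876129e-05
t = 47648 yr

47648


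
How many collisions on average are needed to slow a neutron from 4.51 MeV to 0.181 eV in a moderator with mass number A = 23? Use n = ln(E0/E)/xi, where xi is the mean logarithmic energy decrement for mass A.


xi = 1 + (A-1)^2/(2A)*ln((A-1)/(A+1)) = 0.08448899 (for A = 23)
n = ln(E0/E) / xi
n = ln(4.51e6 / 0.181) / 0.08448899
n = ln(2.491713e+07) / 0.08448899 = 201.58

201.58


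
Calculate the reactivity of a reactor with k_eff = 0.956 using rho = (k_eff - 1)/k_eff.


rho = (k_eff - 1) / k_eff
rho = (0.956 - 1) / 0.956
rho = -0.046025

-0.046025


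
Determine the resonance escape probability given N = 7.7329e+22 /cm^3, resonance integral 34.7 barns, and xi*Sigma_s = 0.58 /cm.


p = exp(-N * I * 1e-24 / (xi*Sigma_s))
p = exp(-7.7329e+22 * 34.7 * 1e-24 / 0.58)
p = 0.0097899

0.0097899


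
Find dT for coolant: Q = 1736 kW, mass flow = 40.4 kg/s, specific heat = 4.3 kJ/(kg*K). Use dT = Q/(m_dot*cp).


dT = Q / (m_dot * cp)
dT = 1736 / (40.4 * 4.3)
dT = 9.9931 C

9.9931


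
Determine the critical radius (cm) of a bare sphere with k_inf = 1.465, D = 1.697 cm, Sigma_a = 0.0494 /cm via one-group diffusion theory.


L^2 = D / Sigma_a = 1.697 / 0.0494 = 34.35223 cm^2
B_m^2 = (k_inf - 1) / L^2 = (1.465 - 1) / 34.35223 = 0.01353624 /cm^2
For a bare sphere: B_g = pi/R, so R_c = pi / sqrt(B_m^2)
R_c = pi / sqrt(0.01353624) = 27.002 cm

27.002


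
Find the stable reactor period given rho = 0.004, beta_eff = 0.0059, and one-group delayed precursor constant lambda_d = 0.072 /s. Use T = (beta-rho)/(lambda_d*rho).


T = (beta - rho) / (lambda_d * rho)
T = (0.0059 - 0.004) / (0.072 * 0.004)
T = 6.5972 s

6.5972


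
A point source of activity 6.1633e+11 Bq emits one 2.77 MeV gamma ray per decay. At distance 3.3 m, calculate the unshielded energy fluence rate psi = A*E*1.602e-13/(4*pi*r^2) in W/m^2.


psi = A * E * 1.602e-13 / (4*pi*r^2)
psi = 6.1633e+11 * 2.77 * 1.602e-13 / (4*pi*3.3^2)
psi = 0.0019986 W/m^2

0.0019986


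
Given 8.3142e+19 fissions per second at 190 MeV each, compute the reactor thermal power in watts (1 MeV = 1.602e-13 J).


P = fission_rate * E_MeV * 1.602e-13
P = 8.3142e+19 * 190 * 1.602e-13
P = 2.5307e+09 W

2.5307e+09


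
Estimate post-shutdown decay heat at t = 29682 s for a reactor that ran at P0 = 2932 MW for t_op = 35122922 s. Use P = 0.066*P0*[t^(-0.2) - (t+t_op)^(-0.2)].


P/P0 = 0.066 * [t^(-0.2) - (t + t_op)^(-0.2)]
P/P0 = 0.066 * [29682^(-0.2) - (29682 + 35122922)^(-0.2)]
P/P0 = 0.066 * [0.1274974 - 0.03096054] = 0.006371433
P = 2932 * 0.006371433 = 18.681 MW

18.681


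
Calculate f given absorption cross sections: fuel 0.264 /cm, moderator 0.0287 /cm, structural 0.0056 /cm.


f = Sigma_a_fuel / (Sigma_a_fuel + Sigma_a_mod + Sigma_a_other)
f = 0.264 / (0.264 + 0.0287 + 0.0056)
f = 0.88502

0.88502


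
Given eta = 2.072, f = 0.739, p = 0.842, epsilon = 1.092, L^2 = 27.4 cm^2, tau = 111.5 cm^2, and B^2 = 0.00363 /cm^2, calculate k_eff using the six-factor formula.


k_inf = eta*f*p*eps = 2.072*0.739*0.842*1.092 = 1.407891
P_TNL = 1/(1 + L^2*B^2) = 1/(1 + 27.4*0.00363) = 0.9095358
P_FNL = exp(-B^2*tau) = exp(-0.00363*111.5) = 0.6671469
k_eff = k_inf * P_TNL * P_FNL = 1.407891 * 0.9095358 * 0.6671469
k_eff = 0.85430

0.85430


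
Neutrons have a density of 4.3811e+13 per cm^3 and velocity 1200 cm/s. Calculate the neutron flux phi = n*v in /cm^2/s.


phi = n * v
phi = 4.3811e+13 * 1200
phi = 5.2573e+16 /cm^2/s

5.2573e+16


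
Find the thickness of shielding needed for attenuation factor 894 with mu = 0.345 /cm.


x = ln(factor) / mu
x = ln(894) / 0.345
x = 19.698 cm

19.698


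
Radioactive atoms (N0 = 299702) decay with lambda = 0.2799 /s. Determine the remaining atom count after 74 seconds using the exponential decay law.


N = N0 * exp(-lambda * t)
N = 299702 * exp(-0.2799 * 74)
N = 3.0292e-04

3.0292e-04


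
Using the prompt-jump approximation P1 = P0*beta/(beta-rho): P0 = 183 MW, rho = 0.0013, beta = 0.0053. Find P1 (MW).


P1/P0 = beta / (beta - rho)
P1/P0 = 0.0053 / (0.0053 - 0.0013) = 1.325000
P1 = 183 * 1.325000 = 242.47 MW

242.47


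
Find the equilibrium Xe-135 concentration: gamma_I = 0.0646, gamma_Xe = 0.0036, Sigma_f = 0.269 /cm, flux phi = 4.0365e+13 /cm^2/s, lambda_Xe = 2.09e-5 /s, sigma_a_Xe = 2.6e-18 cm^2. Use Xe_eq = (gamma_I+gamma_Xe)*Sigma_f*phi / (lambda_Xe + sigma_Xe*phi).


Xe_eq = (gamma_I + gamma_Xe) * Sigma_f * phi / (lambda_Xe + sigma_Xe * phi)
Numerator = (0.0646 + 0.0036) * 0.269 * 4.0365e+13 = 7.405282e+11
Denominator = 2.09e-5 + 2.6e-18 * 4.0365e+13 = 1.258490e-04
Xe_eq = 7.405282e+11 / 1.258490e-04 = 5.8843e+15 /cm^3

5.8843e+15


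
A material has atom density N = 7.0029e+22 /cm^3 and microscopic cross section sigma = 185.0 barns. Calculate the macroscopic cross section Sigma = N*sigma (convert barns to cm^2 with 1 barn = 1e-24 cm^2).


Sigma = N * sigma_barns * 1e-24
Sigma = 7.0029e+22 * 185.0 * 1e-24
Sigma = 12.955 /cm

12.955


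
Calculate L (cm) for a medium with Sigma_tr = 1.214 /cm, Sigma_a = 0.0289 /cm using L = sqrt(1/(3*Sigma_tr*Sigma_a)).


D = 1 / (3 * Sigma_tr) = 1 / (3 * 1.214) = 0.2745744 cm
L = sqrt(D / Sigma_a)
L = sqrt(0.2745744 / 0.0289)
L = 3.0823 cm

3.0823


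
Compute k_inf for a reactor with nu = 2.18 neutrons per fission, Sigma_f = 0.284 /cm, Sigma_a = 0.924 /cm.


k_inf = nu * Sigma_f / Sigma_a
k_inf = 2.18 * 0.284 / 0.924
k_inf = 0.67004

0.67004


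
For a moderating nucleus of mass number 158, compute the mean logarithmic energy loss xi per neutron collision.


xi = 1 + (A-1)^2/(2A) * ln((A-1)/(A+1))
xi = 1 + (158-1)^2/(2*158) * ln((158-1)/(158 +1))
xi = 0.012605

0.012605


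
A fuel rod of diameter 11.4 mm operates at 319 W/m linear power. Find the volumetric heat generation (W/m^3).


r = D / 2 / 1000 = 11.4 / 2 / 1000 = 0.0057 m
q''' = q' / (pi * r^2)
q''' = 319 / (pi * 0.0057^2)
q''' = 3.1253e+06 W/m^3

3.1253e+06


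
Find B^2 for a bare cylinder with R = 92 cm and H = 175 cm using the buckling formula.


B^2 = (2.405/R)^2 + (pi/H)^2
B^2 = (2.405/92)^2 + (pi/175)^2
B^2 = 0.0010056 /cm^2

0.0010056


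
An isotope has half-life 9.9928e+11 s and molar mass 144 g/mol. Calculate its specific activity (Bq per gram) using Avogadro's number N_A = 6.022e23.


lambda = ln(2) / t_half = ln(2) / 9.9928e+11 = 6.936466e-13 /s
SA = lambda * N_A / M
SA = 6.936466e-13 * 6.022e23 / 144
SA = 2.9008e+09 Bq/g

2.9008e+09


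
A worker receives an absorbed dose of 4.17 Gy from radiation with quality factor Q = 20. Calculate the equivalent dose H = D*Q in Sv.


H = D * Q
H = 4.17 * 20
H = 83.400 Sv

83.400


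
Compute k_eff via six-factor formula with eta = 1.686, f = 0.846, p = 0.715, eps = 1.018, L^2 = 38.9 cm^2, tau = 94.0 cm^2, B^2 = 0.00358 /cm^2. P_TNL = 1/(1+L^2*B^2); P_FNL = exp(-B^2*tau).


k_inf = eta*f*p*eps = 1.686*0.846*0.715*1.018 = 1.038202
P_TNL = 1/(1 + L^2*B^2) = 1/(1 + 38.9*0.00358) = 0.8777612
P_FNL = exp(-B^2*tau) = exp(-0.00358*94.0) = 0.7142516
k_eff = k_inf * P_TNL * P_FNL = 1.038202 * 0.8777612 * 0.7142516
k_eff = 0.65089

0.65089


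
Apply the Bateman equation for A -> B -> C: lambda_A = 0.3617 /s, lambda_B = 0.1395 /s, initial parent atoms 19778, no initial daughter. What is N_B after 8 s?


N_B(t) = lambda_A * N_A0 / (lambda_B - lambda_A) * [exp(-lambda_A*t) - exp(-lambda_B*t)]
exp(-0.3617*8) = 0.05537650; exp(-0.1395*8) = 0.3275875
N_B = 0.3617 * 19778 / (0.1395 - 0.3617) * (0.05537650 - 0.3275875)
N_B = 8763.8

8763.8


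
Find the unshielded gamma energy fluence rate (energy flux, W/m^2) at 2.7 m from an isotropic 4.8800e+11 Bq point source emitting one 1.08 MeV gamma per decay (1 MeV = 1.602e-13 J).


psi = A * E * 1.602e-13 / (4*pi*r^2)
psi = 4.8800e+11 * 1.08 * 1.602e-13 / (4*pi*2.7^2)
psi = 9.2166e-04 W/m^2

9.2166e-04


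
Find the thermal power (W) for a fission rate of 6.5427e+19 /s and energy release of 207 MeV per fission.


P = fission_rate * E_MeV * 1.602e-13
P = 6.5427e+19 * 207 * 1.602e-13
P = 2.1697e+09 W

2.1697e+09


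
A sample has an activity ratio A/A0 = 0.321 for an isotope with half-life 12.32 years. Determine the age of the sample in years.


lambda = ln(2) / t_half = ln(2) / 12.32 = 0.05626195 /yr
t = -ln(A/A0) / lambda
t = -ln(0.321) / 0.05626195
t = 20.197 yr

20.197


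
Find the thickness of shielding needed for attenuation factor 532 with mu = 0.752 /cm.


x = ln(factor) / mu
x = ln(532) / 0.752
x = 8.3466 cm

8.3466


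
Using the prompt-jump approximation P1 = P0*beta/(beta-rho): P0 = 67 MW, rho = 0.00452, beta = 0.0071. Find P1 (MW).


P1/P0 = beta / (beta - rho)
P1/P0 = 0.0071 / (0.0071 - 0.00452) = 2.751938
P1 = 67 * 2.751938 = 184.38 MW

184.38


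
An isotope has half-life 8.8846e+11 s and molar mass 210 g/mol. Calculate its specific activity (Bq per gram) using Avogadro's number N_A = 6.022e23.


lambda = ln(2) / t_half = ln(2) / 8.8846e+11 = 7.801670e-13 /s
SA = lambda * N_A / M
SA = 7.801670e-13 * 6.022e23 / 210
SA = 2.2372e+09 Bq/g

2.2372e+09


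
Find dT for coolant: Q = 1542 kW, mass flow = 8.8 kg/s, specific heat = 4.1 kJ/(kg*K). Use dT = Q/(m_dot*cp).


dT = Q / (m_dot * cp)
dT = 1542 / (8.8 * 4.1)
dT = 42.738 C

42.738


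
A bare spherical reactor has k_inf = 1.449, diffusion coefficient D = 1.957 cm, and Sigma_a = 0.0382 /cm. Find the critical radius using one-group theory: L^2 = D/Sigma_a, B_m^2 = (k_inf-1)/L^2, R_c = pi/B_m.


L^2 = D / Sigma_a = 1.957 / 0.0382 = 51.23037 cm^2
B_m^2 = (k_inf - 1) / L^2 = (1.449 - 1) / 51.23037 = 0.008764333 /cm^2
For a bare sphere: B_g = pi/R, so R_c = pi / sqrt(B_m^2)
R_c = pi / sqrt(0.008764333) = 33.558 cm

33.558


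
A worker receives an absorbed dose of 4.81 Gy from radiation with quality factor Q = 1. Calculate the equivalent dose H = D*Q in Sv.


H = D * Q
H = 4.81 * 1
H = 4.8100 Sv

4.8100


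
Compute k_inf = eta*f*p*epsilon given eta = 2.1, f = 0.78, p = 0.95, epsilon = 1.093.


k_inf = eta * f * p * epsilon
k_inf = 2.1 * 0.78 * 0.95 * 1.093
k_inf = 1.7008

1.7008


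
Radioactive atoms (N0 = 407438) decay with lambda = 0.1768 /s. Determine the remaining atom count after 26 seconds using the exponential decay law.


N = N0 * exp(-lambda * t)
N = 407438 * exp(-0.1768 * 26)
N = 4108.6

4108.6


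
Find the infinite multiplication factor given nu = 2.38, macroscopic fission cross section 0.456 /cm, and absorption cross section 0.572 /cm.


k_inf = nu * Sigma_f / Sigma_a
k_inf = 2.38 * 0.456 / 0.572
k_inf = 1.8973

1.8973


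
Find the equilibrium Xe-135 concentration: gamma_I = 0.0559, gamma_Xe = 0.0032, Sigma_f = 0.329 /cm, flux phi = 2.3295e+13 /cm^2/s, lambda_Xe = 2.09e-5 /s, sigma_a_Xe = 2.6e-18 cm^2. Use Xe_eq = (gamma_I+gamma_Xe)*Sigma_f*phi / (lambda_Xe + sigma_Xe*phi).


Xe_eq = (gamma_I + gamma_Xe) * Sigma_f * phi / (lambda_Xe + sigma_Xe * phi)
Numerator = (0.0559 + 0.0032) * 0.329 * 2.3295e+13 = 4.529457e+11
Denominator = 2.09e-5 + 2.6e-18 * 2.3295e+13 = 8.146700e-05
Xe_eq = 4.529457e+11 / 8.146700e-05 = 5.5599e+15 /cm^3

5.5599e+15


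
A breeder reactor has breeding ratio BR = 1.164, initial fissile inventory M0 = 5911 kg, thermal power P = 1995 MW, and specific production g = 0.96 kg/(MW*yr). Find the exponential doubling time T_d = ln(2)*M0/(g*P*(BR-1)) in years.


Breeding gain G = BR - 1 = 1.164 - 1 = 0.164
Fissile production rate = g * P * G = 0.96 * 1995 * 0.164 = 314.0928 kg/yr
T_d = ln(2) * M0 / (g * P * G)
T_d = ln(2) * 5911 / 314.0928 = 13.045 yr

13.045


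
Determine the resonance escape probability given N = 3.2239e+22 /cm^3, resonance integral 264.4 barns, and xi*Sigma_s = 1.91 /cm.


p = exp(-N * I * 1e-24 / (xi*Sigma_s))
p = exp(-3.2239e+22 * 264.4 * 1e-24 / 1.91)
p = 0.011530

0.011530


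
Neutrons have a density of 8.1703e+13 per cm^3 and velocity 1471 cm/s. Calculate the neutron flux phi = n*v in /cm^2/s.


phi = n * v
phi = 8.1703e+13 * 1471
phi = 1.2019e+17 /cm^2/s

1.2019e+17


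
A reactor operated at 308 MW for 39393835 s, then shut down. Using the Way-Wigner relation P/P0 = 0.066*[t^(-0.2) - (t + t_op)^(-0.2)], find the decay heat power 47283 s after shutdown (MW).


P/P0 = 0.066 * [t^(-0.2) - (t + t_op)^(-0.2)]
P/P0 = 0.066 * [47283^(-0.2) - (47283 + 39393835)^(-0.2)]
P/P0 = 0.066 * [0.1161606 - 0.03025591] = 0.005669710
P = 308 * 0.005669710 = 1.7463 MW

1.7463


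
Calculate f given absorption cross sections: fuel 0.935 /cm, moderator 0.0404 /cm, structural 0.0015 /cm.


f = Sigma_a_fuel / (Sigma_a_fuel + Sigma_a_mod + Sigma_a_other)
f = 0.935 / (0.935 + 0.0404 + 0.0015)
f = 0.95711

0.95711


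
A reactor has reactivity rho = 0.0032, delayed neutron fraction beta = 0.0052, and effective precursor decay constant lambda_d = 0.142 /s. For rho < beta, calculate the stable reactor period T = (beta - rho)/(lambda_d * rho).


T = (beta - rho) / (lambda_d * rho)
T = (0.0052 - 0.0032) / (0.142 * 0.0032)
T = 4.4014 s

4.4014


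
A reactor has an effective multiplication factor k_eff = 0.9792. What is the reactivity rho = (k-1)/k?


rho = (k_eff - 1) / k_eff
rho = (0.9792 - 1) / 0.9792
rho = -0.021242

-0.021242


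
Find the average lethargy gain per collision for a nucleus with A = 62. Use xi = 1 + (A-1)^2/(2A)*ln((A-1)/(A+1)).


xi = 1 + (A-1)^2/(2A) * ln((A-1)/(A+1))
xi = 1 + (62-1)^2/(2*62) * ln((62-1)/(62 +1))
xi = 0.031914

0.031914


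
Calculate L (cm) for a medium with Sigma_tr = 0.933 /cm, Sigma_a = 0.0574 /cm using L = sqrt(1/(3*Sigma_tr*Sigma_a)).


D = 1 / (3 * Sigma_tr) = 1 / (3 * 0.933) = 0.3572705 cm
L = sqrt(D / Sigma_a)
L = sqrt(0.3572705 / 0.0574)
L = 2.4948 cm

2.4948


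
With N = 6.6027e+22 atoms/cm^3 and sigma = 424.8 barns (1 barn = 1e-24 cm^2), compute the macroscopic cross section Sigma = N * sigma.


Sigma = N * sigma_barns * 1e-24
Sigma = 6.6027e+22 * 424.8 * 1e-24
Sigma = 28.048 /cm

28.048


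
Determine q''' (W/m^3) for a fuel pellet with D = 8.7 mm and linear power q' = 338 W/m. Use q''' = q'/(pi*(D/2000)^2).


r = D / 2 / 1000 = 8.7 / 2 / 1000 = 0.00435 m
q''' = q' / (pi * r^2)
q''' = 338 / (pi * 0.00435^2)
q''' = 5.6858e+06 W/m^3

5.6858e+06


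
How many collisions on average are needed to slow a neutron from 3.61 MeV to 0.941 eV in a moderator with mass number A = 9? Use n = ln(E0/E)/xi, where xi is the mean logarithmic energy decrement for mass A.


xi = 1 + (A-1)^2/(2A)*ln((A-1)/(A+1)) = 0.2066007 (for A = 9)
n = ln(E0/E) / xi
n = ln(3.61e6 / 0.941) / 0.2066007
n = ln(3.836344e+06) / 0.2066007 = 73.378

73.378


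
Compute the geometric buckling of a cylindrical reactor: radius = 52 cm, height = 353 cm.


B^2 = (2.405/R)^2 + (pi/H)^2
B^2 = (2.405/52)^2 + (pi/353)^2
B^2 = 0.0022183 /cm^2

0.0022183


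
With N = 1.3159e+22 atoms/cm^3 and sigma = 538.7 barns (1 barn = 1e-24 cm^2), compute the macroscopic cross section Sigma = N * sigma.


Sigma = N * sigma_barns * 1e-24
Sigma = 1.3159e+22 * 538.7 * 1e-24
Sigma = 7.0888 /cm

7.0888


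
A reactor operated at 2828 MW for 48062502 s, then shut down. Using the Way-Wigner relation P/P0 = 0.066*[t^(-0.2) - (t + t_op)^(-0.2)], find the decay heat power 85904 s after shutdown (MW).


P/P0 = 0.066 * [t^(-0.2) - (t + t_op)^(-0.2)]
P/P0 = 0.066 * [85904^(-0.2) - (85904 + 48062502)^(-0.2)]
P/P0 = 0.066 * [0.1030854 - 0.02907258] = 0.004884846
P = 2828 * 0.004884846 = 13.814 MW

13.814


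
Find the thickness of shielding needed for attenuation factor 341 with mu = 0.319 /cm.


x = ln(factor) / mu
x = ln(341) / 0.319
x = 18.282 cm

18.282


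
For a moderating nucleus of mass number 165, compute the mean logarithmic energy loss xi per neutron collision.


xi = 1 + (A-1)^2/(2A) * ln((A-1)/(A+1))
xi = 1 + (165-1)^2/(2*165) * ln((165-1)/(165 +1))
xi = 0.012072

0.012072


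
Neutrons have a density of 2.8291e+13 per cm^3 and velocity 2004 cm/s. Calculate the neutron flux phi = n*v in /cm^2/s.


phi = n * v
phi = 2.8291e+13 * 2004
phi = 5.6695e+16 /cm^2/s

5.6695e+16


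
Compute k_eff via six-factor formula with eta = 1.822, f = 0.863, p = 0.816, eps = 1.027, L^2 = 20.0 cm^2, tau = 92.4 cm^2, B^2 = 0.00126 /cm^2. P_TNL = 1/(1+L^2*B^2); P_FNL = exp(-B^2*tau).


k_inf = eta*f*p*eps = 1.822*0.863*0.816*1.027 = 1.317710
P_TNL = 1/(1 + L^2*B^2) = 1/(1 + 20.0*0.00126) = 0.9754194
P_FNL = exp(-B^2*tau) = exp(-0.00126*92.4) = 0.8900977
k_eff = k_inf * P_TNL * P_FNL = 1.317710 * 0.9754194 * 0.8900977
k_eff = 1.1441

1.1441


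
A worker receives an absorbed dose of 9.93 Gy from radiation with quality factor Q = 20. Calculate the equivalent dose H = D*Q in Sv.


H = D * Q
H = 9.93 * 20
H = 198.60 Sv

198.60


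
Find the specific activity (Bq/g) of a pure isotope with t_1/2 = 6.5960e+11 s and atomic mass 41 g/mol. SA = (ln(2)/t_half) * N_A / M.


lambda = ln(2) / t_half = ln(2) / 6.5960e+11 = 1.050860e-12 /s
SA = lambda * N_A / M
SA = 1.050860e-12 * 6.022e23 / 41
SA = 1.5435e+10 Bq/g

1.5435e+10


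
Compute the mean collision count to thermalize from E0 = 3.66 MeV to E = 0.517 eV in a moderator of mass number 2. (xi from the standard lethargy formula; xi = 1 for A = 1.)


xi = 1 + (A-1)^2/(2A)*ln((A-1)/(A+1)) = 0.7253469 (for A = 2)
n = ln(E0/E) / xi
n = ln(3.66e6 / 0.517) / 0.7253469
n = ln(7.079304e+06) / 0.7253469 = 21.745

21.745


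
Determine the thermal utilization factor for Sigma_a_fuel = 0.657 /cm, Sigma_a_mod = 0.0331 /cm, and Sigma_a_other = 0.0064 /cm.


f = Sigma_a_fuel / (Sigma_a_fuel + Sigma_a_mod + Sigma_a_other)
f = 0.657 / (0.657 + 0.0331 + 0.0064)
f = 0.94329

0.94329


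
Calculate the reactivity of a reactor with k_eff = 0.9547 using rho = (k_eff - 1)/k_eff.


rho = (k_eff - 1) / k_eff
rho = (0.9547 - 1) / 0.9547
rho = -0.047449

-0.047449


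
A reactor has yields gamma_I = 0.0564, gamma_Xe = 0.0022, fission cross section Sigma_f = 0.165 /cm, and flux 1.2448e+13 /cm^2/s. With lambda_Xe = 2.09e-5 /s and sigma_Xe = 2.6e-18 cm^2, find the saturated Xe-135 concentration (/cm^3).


Xe_eq = (gamma_I + gamma_Xe) * Sigma_f * phi / (lambda_Xe + sigma_Xe * phi)
Numerator = (0.0564 + 0.0022) * 0.165 * 1.2448e+13 = 1.203597e+11
Denominator = 2.09e-5 + 2.6e-18 * 1.2448e+13 = 5.326480e-05
Xe_eq = 1.203597e+11 / 5.326480e-05 = 2.2596e+15 /cm^3

2.2596e+15


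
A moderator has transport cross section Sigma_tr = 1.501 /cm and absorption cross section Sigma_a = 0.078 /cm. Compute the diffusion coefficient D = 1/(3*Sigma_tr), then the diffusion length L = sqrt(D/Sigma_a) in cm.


D = 1 / (3 * Sigma_tr) = 1 / (3 * 1.501) = 0.2220742 cm
L = sqrt(D / Sigma_a)
L = sqrt(0.2220742 / 0.078)
L = 1.6873 cm

1.6873


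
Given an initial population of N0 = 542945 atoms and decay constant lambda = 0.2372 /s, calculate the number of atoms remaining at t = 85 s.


N = N0 * exp(-lambda * t)
N = 542945 * exp(-0.2372 * 85)
N = 9.5172e-04

9.5172e-04


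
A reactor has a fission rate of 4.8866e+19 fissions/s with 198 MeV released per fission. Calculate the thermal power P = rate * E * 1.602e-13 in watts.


P = fission_rate * E_MeV * 1.602e-13
P = 4.8866e+19 * 198 * 1.602e-13
P = 1.5500e+09 W

1.5500e+09


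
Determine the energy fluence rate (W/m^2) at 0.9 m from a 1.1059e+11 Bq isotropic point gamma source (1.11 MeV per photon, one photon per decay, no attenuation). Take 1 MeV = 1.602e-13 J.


psi = A * E * 1.602e-13 / (4*pi*r^2)
psi = 1.1059e+11 * 1.11 * 1.602e-13 / (4*pi*0.9^2)
psi = 0.0019320 W/m^2

0.0019320


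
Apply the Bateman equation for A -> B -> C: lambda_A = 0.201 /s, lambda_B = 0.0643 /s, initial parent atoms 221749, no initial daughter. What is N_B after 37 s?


N_B(t) = lambda_A * N_A0 / (lambda_B - lambda_A) * [exp(-lambda_A*t) - exp(-lambda_B*t)]
exp(-0.201*37) = 5.890497e-04; exp(-0.0643*37) = 0.09263391
N_B = 0.201 * 221749 / (0.0643 - 0.201) * (5.890497e-04 - 0.09263391)
N_B = 30012

30012


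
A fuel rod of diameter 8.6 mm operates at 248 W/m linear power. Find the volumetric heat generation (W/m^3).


r = D / 2 / 1000 = 8.6 / 2 / 1000 = 0.0043 m
q''' = q' / (pi * r^2)
q''' = 248 / (pi * 0.0043^2)
q''' = 4.2694e+06 W/m^3

4.2694e+06


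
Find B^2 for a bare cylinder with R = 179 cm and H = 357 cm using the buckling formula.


B^2 = (2.405/R)^2 + (pi/H)^2
B^2 = (2.405/179)^2 + (pi/357)^2
B^2 = 2.5796e-04 /cm^2

2.5796e-04


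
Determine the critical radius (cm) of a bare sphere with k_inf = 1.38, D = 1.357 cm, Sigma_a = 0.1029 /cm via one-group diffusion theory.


L^2 = D / Sigma_a = 1.357 / 0.1029 = 13.18756 cm^2
B_m^2 = (k_inf - 1) / L^2 = (1.38 - 1) / 13.18756 = 0.02881503 /cm^2
For a bare sphere: B_g = pi/R, so R_c = pi / sqrt(B_m^2)
R_c = pi / sqrt(0.02881503) = 18.507 cm

18.507


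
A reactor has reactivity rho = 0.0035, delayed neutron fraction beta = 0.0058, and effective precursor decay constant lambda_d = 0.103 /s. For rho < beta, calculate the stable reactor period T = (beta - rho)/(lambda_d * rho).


T = (beta - rho) / (lambda_d * rho)
T = (0.0058 - 0.0035) / (0.103 * 0.0035)
T = 6.3800 s

6.3800


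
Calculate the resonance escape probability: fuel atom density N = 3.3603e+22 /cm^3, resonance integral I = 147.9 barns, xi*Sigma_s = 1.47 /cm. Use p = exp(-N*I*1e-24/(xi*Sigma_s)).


p = exp(-N * I * 1e-24 / (xi*Sigma_s))
p = exp(-3.3603e+22 * 147.9 * 1e-24 / 1.47)
p = 0.034018

0.034018


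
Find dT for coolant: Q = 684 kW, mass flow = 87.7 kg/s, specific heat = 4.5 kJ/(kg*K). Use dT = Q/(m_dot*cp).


dT = Q / (m_dot * cp)
dT = 684 / (87.7 * 4.5)
dT = 1.7332 C

1.7332


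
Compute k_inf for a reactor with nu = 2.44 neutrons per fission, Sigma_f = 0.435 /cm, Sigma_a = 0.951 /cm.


k_inf = nu * Sigma_f / Sigma_a
k_inf = 2.44 * 0.435 / 0.951
k_inf = 1.1161

1.1161


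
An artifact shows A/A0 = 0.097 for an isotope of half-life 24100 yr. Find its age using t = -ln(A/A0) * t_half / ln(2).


lambda = ln(2) / t_half = ln(2) / 24100 = 2.876129e-05 /yr
t = -ln(A/A0) / lambda
t = -ln(0.097) / 2.876129e-05
t = 81118 yr

81118


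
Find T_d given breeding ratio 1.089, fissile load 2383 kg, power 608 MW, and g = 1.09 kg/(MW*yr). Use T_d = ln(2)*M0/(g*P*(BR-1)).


Breeding gain G = BR - 1 = 1.089 - 1 = 0.089
Fissile production rate = g * P * G = 1.09 * 608 * 0.089 = 58.98208 kg/yr
T_d = ln(2) * M0 / (g * P * G)
T_d = ln(2) * 2383 / 58.98208 = 28.005 yr

28.005


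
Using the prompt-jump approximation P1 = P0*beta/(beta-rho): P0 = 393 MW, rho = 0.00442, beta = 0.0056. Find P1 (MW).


P1/P0 = beta / (beta - rho)
P1/P0 = 0.0056 / (0.0056 - 0.00442) = 4.745763
P1 = 393 * 4.745763 = 1865.1 MW

1865.1
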